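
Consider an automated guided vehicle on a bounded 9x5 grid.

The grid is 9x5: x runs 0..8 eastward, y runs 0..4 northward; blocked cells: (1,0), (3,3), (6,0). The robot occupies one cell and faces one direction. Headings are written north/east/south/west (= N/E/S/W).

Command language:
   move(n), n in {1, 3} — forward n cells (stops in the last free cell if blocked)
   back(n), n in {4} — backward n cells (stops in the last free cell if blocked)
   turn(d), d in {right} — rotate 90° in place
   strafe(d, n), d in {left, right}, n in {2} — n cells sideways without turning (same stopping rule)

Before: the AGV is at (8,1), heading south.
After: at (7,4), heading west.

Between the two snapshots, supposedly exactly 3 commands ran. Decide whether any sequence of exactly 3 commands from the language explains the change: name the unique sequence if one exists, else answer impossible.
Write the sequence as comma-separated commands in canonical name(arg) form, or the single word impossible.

back(4), turn(right), move(1)

key: cell and facing (now W) both changed — the 3 commands mix motion and turning
begin: at (8,1), heading south
[1] after back(4): at (8,4), heading south
[2] after turn(right): at (8,4), heading west
[3] after move(1): at (7,4), heading west
uniquely the one of 216 3-step routes that fits.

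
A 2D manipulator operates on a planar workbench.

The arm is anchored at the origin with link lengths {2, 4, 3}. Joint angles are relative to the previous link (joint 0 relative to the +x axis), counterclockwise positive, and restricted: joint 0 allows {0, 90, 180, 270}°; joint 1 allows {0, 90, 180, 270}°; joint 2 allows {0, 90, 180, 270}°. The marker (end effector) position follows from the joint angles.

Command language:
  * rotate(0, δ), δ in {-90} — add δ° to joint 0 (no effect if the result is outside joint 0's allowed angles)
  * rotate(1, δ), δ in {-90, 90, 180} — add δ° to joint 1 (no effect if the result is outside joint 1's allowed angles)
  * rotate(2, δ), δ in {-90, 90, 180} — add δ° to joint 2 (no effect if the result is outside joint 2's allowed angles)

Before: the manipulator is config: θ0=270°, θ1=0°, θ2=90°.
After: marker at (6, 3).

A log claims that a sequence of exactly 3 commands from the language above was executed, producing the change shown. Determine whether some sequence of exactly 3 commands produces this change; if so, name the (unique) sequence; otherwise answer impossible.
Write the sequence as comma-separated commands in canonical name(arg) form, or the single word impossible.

rotate(0, -90), rotate(0, -90), rotate(0, -90)

from: config: θ0=270°, θ1=0°, θ2=90°
[1] after rotate(0, -90): config: θ0=180°, θ1=0°, θ2=90°
[2] after rotate(0, -90): config: θ0=90°, θ1=0°, θ2=90°
[3] after rotate(0, -90): config: θ0=0°, θ1=0°, θ2=90°
uniquely the one of 343 3-step routes that fits.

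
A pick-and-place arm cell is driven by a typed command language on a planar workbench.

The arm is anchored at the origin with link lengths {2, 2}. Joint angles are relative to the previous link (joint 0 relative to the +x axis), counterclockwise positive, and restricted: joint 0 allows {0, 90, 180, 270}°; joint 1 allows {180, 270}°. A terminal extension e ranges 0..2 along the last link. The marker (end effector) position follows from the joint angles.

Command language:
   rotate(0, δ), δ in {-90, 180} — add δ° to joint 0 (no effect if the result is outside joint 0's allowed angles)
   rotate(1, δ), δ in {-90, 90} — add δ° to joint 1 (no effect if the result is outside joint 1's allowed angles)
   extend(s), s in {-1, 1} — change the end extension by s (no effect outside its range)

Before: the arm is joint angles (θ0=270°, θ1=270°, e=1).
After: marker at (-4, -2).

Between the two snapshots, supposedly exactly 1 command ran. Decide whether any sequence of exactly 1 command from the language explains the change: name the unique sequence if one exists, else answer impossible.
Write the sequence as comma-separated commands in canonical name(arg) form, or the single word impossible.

t0: joint angles (θ0=270°, θ1=270°, e=1)
step 1 (extend(1)): joint angles (θ0=270°, θ1=270°, e=2)
no other 1-command option fits: unique.

extend(1)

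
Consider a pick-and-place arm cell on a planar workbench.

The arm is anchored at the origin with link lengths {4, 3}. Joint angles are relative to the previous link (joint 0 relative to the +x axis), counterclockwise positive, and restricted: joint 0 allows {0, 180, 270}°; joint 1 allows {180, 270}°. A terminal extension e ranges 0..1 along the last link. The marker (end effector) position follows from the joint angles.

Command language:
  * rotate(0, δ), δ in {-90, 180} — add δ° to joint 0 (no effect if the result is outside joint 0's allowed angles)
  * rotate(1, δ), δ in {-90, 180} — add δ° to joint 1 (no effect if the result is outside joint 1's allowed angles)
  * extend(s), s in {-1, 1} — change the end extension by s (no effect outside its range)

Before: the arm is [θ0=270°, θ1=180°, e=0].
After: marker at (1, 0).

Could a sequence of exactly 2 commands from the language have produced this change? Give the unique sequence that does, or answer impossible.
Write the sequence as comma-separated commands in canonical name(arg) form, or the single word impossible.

rotate(0, -90), rotate(0, 180)

key: running rotate(0, 180) before rotate(0, -90) would end elsewhere — order is forced
from: [θ0=270°, θ1=180°, e=0]
step 1 (rotate(0, -90)): [θ0=180°, θ1=180°, e=0]
step 2 (rotate(0, 180)): [θ0=0°, θ1=180°, e=0]
all 36 alternatives checked — unique.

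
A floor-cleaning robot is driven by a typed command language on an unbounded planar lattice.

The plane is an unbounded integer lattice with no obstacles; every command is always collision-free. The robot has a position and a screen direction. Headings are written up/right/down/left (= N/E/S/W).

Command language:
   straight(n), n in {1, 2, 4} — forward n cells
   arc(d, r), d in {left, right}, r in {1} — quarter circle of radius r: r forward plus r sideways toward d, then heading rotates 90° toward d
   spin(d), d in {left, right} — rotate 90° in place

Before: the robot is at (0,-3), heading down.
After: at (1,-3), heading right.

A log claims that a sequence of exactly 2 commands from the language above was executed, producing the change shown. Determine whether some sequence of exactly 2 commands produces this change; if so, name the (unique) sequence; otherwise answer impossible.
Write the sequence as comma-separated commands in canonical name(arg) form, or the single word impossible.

spin(left), straight(1)

key: cell and facing (now E) both changed — the 2 commands mix motion and turning
from: at (0,-3), heading down
step 1 (spin(left)): at (0,-3), heading right
step 2 (straight(1)): at (1,-3), heading right
no other 2-command option fits: unique.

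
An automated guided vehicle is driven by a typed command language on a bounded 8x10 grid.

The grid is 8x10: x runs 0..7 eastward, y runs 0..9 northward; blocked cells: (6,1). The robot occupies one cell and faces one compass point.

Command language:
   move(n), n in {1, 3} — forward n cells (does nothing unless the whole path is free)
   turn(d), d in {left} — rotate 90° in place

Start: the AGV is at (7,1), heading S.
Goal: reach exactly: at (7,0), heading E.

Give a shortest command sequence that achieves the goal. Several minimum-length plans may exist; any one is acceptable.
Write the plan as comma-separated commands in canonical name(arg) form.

start: at (7,1), heading S
1. move(1) → at (7,0), heading S
2. turn(left) → at (7,0), heading E
minimal: 2 command(s), checked below 2.

move(1), turn(left)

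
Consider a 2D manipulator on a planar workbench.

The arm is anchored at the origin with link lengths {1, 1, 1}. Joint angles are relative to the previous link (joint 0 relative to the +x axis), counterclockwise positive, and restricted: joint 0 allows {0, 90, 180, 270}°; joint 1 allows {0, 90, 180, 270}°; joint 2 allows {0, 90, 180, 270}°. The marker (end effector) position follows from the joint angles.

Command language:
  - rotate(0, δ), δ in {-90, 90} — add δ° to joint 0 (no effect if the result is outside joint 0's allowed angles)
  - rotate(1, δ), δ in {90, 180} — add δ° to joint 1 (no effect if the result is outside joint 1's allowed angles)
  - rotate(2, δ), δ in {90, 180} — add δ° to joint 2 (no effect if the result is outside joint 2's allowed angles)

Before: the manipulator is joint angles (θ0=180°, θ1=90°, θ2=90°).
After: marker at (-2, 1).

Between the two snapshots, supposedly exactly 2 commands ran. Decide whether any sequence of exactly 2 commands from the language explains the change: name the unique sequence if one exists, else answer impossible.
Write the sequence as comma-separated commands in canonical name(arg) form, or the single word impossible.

rotate(1, 90), rotate(1, 90)

from: joint angles (θ0=180°, θ1=90°, θ2=90°)
1. rotate(1, 90) → joint angles (θ0=180°, θ1=180°, θ2=90°)
2. rotate(1, 90) → joint angles (θ0=180°, θ1=270°, θ2=90°)
uniquely the one of 36 2-step routes that fits.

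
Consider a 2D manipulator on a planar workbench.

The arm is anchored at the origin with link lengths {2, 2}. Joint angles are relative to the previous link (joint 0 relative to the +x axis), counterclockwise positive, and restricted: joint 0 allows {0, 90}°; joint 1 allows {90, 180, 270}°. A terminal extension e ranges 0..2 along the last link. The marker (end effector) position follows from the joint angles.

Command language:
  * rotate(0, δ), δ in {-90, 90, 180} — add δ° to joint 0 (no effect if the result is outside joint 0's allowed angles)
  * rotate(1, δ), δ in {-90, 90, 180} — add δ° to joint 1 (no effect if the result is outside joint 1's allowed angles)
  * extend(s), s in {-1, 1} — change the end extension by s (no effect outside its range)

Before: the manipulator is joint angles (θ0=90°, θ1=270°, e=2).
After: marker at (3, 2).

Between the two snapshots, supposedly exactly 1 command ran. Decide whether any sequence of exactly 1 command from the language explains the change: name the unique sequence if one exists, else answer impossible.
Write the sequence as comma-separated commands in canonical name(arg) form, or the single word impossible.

from: joint angles (θ0=90°, θ1=270°, e=2)
t=1 extend(-1) ⇒ joint angles (θ0=90°, θ1=270°, e=1)
uniquely the one of 8 1-step routes that fits.

extend(-1)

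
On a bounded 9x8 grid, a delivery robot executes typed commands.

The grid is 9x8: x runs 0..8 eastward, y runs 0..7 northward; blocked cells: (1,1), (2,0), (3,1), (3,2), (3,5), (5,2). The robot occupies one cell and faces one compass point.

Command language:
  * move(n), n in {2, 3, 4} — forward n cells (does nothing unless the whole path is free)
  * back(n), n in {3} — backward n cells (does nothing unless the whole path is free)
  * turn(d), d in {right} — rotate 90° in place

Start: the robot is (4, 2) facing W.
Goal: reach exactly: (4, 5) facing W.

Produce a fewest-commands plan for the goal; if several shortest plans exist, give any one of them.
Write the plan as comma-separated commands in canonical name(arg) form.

from: (4, 2) facing W
t=1 turn(right) ⇒ (4, 2) facing N
t=2 move(3) ⇒ (4, 5) facing N
t=3 turn(right) ⇒ (4, 5) facing E
t=4 turn(right) ⇒ (4, 5) facing S
t=5 turn(right) ⇒ (4, 5) facing W
shorter routes all fall short; 5 is best.

turn(right), move(3), turn(right), turn(right), turn(right)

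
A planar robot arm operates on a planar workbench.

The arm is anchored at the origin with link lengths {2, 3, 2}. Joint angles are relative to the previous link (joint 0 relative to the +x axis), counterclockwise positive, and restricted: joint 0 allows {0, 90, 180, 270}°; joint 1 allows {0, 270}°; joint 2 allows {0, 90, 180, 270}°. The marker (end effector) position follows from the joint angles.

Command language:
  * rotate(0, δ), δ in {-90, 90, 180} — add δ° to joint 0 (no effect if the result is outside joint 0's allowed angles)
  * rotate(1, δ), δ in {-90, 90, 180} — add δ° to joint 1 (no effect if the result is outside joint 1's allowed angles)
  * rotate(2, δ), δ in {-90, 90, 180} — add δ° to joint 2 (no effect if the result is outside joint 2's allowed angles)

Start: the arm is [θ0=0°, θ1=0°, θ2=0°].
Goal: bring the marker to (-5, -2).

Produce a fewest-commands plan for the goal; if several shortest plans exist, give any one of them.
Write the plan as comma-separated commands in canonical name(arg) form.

rotate(2, 90), rotate(0, 180)

t0: [θ0=0°, θ1=0°, θ2=0°]
step 1 (rotate(2, 90)): [θ0=0°, θ1=0°, θ2=90°]
step 2 (rotate(0, 180)): [θ0=180°, θ1=0°, θ2=90°]
nothing shorter than 2 reaches the goal.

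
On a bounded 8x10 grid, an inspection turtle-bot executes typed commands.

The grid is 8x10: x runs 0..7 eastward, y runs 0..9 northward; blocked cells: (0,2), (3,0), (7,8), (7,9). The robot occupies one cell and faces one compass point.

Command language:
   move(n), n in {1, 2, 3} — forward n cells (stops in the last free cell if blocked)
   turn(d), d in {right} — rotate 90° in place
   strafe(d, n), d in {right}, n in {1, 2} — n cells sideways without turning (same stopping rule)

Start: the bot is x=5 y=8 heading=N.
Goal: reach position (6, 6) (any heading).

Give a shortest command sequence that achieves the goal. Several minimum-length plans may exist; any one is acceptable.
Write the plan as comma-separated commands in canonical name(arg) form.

start: x=5 y=8 heading=N
t=1 strafe(right, 1) ⇒ x=6 y=8 heading=N
t=2 turn(right) ⇒ x=6 y=8 heading=E
t=3 strafe(right, 2) ⇒ x=6 y=6 heading=E
no 2-step plan works, so 3 is optimal.

strafe(right, 1), turn(right), strafe(right, 2)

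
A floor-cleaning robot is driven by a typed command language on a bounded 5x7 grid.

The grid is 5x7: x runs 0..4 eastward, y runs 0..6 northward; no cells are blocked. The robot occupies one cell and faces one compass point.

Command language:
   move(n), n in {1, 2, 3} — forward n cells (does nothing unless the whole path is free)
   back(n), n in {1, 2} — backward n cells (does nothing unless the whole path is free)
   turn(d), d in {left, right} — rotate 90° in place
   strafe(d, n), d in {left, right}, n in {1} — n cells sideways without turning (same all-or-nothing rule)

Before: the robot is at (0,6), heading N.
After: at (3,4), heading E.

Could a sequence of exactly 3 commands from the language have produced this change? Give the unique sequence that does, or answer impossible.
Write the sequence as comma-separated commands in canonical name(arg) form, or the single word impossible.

key: cell and facing (now E) both changed — the 3 commands mix motion and turning
from: at (0,6), heading N
1. back(2) → at (0,4), heading N
2. turn(right) → at (0,4), heading E
3. move(3) → at (3,4), heading E
no other 3-command option fits: unique.

back(2), turn(right), move(3)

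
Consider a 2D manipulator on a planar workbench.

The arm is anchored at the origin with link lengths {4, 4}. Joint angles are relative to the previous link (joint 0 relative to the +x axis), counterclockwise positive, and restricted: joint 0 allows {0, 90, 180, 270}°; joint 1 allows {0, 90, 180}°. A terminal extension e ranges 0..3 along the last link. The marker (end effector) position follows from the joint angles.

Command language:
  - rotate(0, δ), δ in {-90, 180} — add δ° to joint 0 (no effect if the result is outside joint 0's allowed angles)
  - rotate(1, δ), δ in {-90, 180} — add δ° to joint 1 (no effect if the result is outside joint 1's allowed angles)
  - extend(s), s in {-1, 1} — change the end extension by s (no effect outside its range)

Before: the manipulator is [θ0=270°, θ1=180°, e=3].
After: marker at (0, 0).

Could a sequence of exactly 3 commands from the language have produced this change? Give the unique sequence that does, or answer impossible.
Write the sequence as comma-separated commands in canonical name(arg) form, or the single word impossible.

extend(-1), extend(-1), extend(-1)

begin: [θ0=270°, θ1=180°, e=3]
[1] after extend(-1): [θ0=270°, θ1=180°, e=2]
[2] after extend(-1): [θ0=270°, θ1=180°, e=1]
[3] after extend(-1): [θ0=270°, θ1=180°, e=0]
no rival 3-sequence matches.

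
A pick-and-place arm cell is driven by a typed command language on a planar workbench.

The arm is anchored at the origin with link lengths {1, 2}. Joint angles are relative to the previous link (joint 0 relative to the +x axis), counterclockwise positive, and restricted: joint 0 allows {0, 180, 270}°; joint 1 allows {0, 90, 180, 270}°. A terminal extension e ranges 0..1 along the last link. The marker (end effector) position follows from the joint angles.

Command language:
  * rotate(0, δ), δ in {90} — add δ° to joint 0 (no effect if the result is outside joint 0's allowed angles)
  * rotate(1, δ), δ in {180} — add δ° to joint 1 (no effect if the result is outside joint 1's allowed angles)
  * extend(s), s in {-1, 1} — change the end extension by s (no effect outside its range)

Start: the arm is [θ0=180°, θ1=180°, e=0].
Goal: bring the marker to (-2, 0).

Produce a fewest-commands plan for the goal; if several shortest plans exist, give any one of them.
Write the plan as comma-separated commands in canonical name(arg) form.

rotate(0, 90), rotate(0, 90), extend(1)

t0: [θ0=180°, θ1=180°, e=0]
1. rotate(0, 90) → [θ0=270°, θ1=180°, e=0]
2. rotate(0, 90) → [θ0=0°, θ1=180°, e=0]
3. extend(1) → [θ0=0°, θ1=180°, e=1]
minimal: 3 command(s), checked below 3.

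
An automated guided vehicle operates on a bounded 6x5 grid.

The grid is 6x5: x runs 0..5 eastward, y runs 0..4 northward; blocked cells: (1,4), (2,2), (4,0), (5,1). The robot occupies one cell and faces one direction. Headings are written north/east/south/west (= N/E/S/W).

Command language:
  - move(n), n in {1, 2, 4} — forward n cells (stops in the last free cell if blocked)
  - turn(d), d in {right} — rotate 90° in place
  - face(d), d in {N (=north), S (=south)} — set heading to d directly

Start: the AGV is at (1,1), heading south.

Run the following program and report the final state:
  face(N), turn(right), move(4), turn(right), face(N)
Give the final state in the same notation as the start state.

initial: at (1,1), heading south
1. face(N) → at (1,1), heading north
2. turn(right) → at (1,1), heading east
3. move(4) → at (4,1), heading east
4. turn(right) → at (4,1), heading south
5. face(N) → at (4,1), heading north

at (4,1), heading north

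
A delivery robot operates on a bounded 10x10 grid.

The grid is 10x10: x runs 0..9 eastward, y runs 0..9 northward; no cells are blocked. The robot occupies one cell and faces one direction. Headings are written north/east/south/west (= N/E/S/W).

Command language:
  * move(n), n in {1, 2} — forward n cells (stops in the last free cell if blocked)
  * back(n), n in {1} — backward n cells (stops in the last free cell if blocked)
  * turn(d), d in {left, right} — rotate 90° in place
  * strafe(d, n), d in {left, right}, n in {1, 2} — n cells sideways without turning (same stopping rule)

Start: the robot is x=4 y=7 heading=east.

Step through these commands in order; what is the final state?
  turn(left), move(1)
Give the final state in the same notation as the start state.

begin: x=4 y=7 heading=east
[1] after turn(left): x=4 y=7 heading=north
[2] after move(1): x=4 y=8 heading=north

x=4 y=8 heading=north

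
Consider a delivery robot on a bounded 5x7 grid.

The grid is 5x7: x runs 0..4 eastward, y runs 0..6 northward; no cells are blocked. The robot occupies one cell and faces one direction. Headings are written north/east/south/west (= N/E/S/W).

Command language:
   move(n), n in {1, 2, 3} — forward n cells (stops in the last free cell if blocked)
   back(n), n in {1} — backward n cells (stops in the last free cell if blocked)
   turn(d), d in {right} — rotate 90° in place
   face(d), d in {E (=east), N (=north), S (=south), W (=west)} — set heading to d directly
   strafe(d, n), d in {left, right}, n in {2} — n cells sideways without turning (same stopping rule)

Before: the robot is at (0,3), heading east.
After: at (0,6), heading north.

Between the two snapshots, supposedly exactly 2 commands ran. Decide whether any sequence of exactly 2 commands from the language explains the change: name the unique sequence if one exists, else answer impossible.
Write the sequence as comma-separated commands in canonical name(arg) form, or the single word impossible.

key: order matters: swapping face(N) and move(3) lands elsewhere
t0: at (0,3), heading east
1. face(N) → at (0,3), heading north
2. move(3) → at (0,6), heading north
all 121 alternatives checked — unique.

face(N), move(3)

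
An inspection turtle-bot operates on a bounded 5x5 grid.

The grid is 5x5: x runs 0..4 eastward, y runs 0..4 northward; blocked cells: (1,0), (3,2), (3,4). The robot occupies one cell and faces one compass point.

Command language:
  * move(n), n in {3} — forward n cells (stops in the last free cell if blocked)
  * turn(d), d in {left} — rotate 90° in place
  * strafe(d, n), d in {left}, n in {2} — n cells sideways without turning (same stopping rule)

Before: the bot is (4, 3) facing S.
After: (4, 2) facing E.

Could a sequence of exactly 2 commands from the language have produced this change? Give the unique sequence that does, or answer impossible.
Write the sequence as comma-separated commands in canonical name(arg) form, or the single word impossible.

checked all 2-command options: none fits.

impossible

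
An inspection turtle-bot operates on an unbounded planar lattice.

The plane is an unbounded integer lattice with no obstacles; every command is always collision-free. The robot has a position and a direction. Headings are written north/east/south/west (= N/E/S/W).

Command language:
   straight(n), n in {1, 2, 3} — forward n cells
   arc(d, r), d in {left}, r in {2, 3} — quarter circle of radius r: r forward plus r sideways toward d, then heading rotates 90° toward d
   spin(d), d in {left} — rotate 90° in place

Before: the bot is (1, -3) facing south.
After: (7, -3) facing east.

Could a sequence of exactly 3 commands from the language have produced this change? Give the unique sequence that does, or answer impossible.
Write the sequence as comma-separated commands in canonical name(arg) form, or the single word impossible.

spin(left), straight(3), straight(3)

key: position moved to (7,-3) AND the heading swung to E — translation plus rotation needed
begin: (1, -3) facing south
1. spin(left) → (1, -3) facing east
2. straight(3) → (4, -3) facing east
3. straight(3) → (7, -3) facing east
no other 3-command option fits: unique.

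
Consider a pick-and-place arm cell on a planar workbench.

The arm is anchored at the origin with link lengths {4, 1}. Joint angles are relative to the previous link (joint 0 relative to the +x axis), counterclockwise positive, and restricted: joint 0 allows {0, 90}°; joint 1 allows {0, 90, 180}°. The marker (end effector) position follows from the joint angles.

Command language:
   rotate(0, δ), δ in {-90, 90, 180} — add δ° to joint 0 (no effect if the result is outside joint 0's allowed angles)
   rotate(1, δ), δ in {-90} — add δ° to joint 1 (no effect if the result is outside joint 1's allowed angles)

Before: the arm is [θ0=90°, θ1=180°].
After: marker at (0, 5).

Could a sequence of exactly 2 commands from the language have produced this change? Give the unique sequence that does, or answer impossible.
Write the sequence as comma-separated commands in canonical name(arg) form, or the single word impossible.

rotate(1, -90), rotate(1, -90)

start: [θ0=90°, θ1=180°]
step 1 (rotate(1, -90)): [θ0=90°, θ1=90°]
step 2 (rotate(1, -90)): [θ0=90°, θ1=0°]
uniquely the one of 16 2-step routes that fits.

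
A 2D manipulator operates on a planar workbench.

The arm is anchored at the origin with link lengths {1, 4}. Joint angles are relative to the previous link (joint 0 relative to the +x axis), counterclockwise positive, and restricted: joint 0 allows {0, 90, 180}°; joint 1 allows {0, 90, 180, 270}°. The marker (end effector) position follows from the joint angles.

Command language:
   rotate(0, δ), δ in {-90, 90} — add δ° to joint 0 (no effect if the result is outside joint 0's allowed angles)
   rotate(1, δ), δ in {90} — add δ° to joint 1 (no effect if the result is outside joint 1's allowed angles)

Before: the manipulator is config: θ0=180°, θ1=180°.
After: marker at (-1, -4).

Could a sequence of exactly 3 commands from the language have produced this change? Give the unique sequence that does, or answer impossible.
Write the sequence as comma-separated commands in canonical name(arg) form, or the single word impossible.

rotate(1, 90), rotate(1, 90), rotate(1, 90)

begin: config: θ0=180°, θ1=180°
[1] after rotate(1, 90): config: θ0=180°, θ1=270°
[2] after rotate(1, 90): config: θ0=180°, θ1=0°
[3] after rotate(1, 90): config: θ0=180°, θ1=90°
all 27 alternatives checked — unique.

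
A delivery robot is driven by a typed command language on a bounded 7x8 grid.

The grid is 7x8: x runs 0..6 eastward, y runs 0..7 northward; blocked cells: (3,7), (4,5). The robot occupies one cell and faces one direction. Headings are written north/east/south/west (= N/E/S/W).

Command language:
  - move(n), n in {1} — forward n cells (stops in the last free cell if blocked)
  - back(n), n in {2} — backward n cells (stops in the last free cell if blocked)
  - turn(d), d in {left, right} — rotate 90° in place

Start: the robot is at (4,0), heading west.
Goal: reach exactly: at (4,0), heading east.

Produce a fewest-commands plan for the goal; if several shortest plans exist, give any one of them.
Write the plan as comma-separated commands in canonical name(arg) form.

turn(left), turn(left)

initial: at (4,0), heading west
step 1 (turn(left)): at (4,0), heading south
step 2 (turn(left)): at (4,0), heading east
shorter routes all fall short; 2 is best.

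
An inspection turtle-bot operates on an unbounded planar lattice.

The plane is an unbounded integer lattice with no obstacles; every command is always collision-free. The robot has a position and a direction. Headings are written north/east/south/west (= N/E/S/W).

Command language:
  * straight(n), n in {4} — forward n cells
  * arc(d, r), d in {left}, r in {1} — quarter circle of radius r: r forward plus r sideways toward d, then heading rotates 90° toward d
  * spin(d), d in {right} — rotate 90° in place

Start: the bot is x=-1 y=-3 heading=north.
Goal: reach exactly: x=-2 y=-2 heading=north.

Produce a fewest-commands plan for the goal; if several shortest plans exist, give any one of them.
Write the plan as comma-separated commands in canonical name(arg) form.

t0: x=-1 y=-3 heading=north
step 1 (arc(left, 1)): x=-2 y=-2 heading=west
step 2 (spin(right)): x=-2 y=-2 heading=north
nothing shorter than 2 reaches the goal.

arc(left, 1), spin(right)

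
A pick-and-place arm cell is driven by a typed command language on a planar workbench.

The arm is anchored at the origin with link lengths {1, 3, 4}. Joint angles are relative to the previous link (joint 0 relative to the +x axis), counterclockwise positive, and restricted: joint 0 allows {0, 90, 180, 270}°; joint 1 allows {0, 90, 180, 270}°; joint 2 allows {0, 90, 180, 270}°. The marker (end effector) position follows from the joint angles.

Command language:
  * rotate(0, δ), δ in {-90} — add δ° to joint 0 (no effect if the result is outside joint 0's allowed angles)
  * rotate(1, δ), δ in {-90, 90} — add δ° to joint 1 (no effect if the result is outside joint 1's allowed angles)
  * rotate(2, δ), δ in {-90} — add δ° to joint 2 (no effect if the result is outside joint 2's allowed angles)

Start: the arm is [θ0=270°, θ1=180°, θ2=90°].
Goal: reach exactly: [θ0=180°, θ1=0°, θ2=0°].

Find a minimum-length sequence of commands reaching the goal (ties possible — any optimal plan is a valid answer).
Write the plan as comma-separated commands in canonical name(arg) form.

start: [θ0=270°, θ1=180°, θ2=90°]
t=1 rotate(1, -90) ⇒ [θ0=270°, θ1=90°, θ2=90°]
t=2 rotate(1, -90) ⇒ [θ0=270°, θ1=0°, θ2=90°]
t=3 rotate(2, -90) ⇒ [θ0=270°, θ1=0°, θ2=0°]
t=4 rotate(0, -90) ⇒ [θ0=180°, θ1=0°, θ2=0°]
no 3-step plan works, so 4 is optimal.

rotate(1, -90), rotate(1, -90), rotate(2, -90), rotate(0, -90)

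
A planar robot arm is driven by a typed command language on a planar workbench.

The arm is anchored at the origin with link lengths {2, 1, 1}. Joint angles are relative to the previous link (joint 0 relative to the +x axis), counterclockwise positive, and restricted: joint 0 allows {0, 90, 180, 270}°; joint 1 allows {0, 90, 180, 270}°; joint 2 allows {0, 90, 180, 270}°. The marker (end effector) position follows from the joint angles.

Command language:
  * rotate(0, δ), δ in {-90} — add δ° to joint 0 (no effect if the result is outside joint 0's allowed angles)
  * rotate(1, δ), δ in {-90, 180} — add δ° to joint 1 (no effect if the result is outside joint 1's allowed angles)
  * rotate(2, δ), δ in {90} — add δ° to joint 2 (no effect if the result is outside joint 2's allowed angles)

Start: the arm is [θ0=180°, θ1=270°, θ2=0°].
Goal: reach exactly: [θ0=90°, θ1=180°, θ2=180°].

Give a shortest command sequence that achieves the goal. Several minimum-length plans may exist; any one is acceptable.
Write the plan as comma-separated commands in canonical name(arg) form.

start: [θ0=180°, θ1=270°, θ2=0°]
step 1 (rotate(2, 90)): [θ0=180°, θ1=270°, θ2=90°]
step 2 (rotate(2, 90)): [θ0=180°, θ1=270°, θ2=180°]
step 3 (rotate(0, -90)): [θ0=90°, θ1=270°, θ2=180°]
step 4 (rotate(1, -90)): [θ0=90°, θ1=180°, θ2=180°]
no 3-step plan works, so 4 is optimal.

rotate(2, 90), rotate(2, 90), rotate(0, -90), rotate(1, -90)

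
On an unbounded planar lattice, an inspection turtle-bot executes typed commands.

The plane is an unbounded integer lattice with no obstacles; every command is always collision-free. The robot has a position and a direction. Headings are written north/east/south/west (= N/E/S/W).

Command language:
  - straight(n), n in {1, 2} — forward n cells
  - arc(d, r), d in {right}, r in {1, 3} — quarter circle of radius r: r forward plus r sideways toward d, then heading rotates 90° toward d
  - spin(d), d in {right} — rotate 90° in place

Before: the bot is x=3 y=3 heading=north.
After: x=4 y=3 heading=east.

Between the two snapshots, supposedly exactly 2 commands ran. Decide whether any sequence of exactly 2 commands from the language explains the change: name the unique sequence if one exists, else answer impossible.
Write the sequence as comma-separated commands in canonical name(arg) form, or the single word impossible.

key: position moved to (4,3) AND the heading swung to E — translation plus rotation needed
from: x=3 y=3 heading=north
step 1 (spin(right)): x=3 y=3 heading=east
step 2 (straight(1)): x=4 y=3 heading=east
all 25 alternatives checked — unique.

spin(right), straight(1)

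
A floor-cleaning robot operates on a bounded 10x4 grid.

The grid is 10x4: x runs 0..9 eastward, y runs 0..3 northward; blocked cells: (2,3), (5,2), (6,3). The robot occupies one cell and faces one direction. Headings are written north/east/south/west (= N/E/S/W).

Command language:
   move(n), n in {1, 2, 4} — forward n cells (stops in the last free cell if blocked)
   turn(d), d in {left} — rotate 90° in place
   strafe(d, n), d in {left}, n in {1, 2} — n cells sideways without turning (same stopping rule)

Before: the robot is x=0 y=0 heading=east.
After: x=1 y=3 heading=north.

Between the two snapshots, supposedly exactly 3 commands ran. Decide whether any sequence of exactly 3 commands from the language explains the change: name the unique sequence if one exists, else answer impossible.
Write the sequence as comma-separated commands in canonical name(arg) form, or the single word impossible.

move(1), turn(left), move(4)

key: move(4) runs into the grid edge before its full distance
t0: x=0 y=0 heading=east
1. move(1) → x=1 y=0 heading=east
2. turn(left) → x=1 y=0 heading=north
3. move(4) → x=1 y=3 heading=north
no other 3-command option fits: unique.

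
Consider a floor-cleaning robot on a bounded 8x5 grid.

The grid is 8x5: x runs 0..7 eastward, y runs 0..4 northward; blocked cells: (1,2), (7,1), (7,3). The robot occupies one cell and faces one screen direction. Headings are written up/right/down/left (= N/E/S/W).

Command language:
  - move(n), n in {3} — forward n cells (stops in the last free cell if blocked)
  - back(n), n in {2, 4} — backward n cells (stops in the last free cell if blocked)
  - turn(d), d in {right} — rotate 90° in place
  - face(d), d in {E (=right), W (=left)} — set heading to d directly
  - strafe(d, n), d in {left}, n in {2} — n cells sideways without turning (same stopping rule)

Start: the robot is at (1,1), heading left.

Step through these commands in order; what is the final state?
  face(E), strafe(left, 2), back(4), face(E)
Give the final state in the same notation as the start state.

at (0,1), heading right

from: at (1,1), heading left
step 1 (face(E)): at (1,1), heading right
step 2 (strafe(left, 2)): at (1,1), heading right
step 3 (back(4)): at (0,1), heading right
step 4 (face(E)): at (0,1), heading right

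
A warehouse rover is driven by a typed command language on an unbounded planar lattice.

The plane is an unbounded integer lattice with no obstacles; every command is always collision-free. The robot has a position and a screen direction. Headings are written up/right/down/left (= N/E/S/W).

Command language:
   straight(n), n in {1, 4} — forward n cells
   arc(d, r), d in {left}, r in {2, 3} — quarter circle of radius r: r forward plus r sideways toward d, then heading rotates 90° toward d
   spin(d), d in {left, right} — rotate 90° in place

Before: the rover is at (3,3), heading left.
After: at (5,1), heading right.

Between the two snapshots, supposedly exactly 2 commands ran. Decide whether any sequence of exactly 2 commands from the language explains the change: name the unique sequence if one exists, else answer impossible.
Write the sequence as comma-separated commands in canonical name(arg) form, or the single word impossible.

key: cell and facing (now E) both changed — the 2 commands mix motion and turning
start: at (3,3), heading left
[1] after spin(left): at (3,3), heading down
[2] after arc(left, 2): at (5,1), heading right
no rival 2-sequence matches.

spin(left), arc(left, 2)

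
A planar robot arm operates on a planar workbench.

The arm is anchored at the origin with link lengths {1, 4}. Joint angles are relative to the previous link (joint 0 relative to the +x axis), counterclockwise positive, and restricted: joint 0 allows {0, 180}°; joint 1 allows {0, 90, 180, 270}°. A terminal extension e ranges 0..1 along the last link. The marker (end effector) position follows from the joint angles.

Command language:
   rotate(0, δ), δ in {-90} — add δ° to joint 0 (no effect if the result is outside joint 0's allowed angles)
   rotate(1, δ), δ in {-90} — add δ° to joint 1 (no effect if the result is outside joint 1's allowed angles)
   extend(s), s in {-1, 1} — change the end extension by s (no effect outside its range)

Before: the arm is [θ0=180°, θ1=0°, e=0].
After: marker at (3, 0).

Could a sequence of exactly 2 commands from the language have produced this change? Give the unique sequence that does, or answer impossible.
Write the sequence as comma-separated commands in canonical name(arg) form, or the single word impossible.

t0: [θ0=180°, θ1=0°, e=0]
t=1 rotate(1, -90) ⇒ [θ0=180°, θ1=270°, e=0]
t=2 rotate(1, -90) ⇒ [θ0=180°, θ1=180°, e=0]
no other 2-command option fits: unique.

rotate(1, -90), rotate(1, -90)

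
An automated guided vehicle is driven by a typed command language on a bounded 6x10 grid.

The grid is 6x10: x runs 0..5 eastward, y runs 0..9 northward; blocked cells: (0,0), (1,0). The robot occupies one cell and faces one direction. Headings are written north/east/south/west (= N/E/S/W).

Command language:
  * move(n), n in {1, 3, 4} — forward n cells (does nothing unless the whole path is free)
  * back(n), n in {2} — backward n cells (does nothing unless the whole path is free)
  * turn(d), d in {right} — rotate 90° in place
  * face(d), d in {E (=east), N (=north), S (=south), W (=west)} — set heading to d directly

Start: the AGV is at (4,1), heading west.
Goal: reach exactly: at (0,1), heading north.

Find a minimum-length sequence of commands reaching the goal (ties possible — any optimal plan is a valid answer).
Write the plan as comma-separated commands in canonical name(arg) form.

move(4), face(N)

initial: at (4,1), heading west
[1] after move(4): at (0,1), heading west
[2] after face(N): at (0,1), heading north
no 1-step plan works, so 2 is optimal.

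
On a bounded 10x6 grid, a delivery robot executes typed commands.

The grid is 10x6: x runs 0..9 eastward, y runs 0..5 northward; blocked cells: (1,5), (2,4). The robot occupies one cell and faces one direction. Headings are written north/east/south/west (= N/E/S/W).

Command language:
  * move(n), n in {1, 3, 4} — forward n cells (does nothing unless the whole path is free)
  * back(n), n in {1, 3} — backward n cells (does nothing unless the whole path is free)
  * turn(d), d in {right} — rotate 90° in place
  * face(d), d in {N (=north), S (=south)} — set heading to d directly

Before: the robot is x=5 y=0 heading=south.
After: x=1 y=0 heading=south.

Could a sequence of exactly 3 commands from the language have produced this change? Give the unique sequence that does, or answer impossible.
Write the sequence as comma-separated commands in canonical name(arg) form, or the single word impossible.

key: heading stays S — rotations cancel among the 3 commands
start: x=5 y=0 heading=south
step 1 (turn(right)): x=5 y=0 heading=west
step 2 (move(4)): x=1 y=0 heading=west
step 3 (face(S)): x=1 y=0 heading=south
no rival 3-sequence matches.

turn(right), move(4), face(S)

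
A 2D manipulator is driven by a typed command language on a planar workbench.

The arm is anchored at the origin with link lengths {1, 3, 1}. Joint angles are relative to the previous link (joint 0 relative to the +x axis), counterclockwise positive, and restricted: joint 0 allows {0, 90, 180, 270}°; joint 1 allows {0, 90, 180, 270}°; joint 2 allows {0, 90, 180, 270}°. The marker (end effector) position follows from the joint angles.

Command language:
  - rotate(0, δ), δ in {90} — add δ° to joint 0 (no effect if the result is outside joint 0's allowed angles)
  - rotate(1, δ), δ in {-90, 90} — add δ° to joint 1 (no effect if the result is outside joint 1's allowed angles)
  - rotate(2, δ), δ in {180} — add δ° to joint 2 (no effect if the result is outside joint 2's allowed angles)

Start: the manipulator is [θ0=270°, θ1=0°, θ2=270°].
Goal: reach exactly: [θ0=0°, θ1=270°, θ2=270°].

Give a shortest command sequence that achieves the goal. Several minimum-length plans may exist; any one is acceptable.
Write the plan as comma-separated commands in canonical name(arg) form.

rotate(1, -90), rotate(0, 90)

start: [θ0=270°, θ1=0°, θ2=270°]
step 1 (rotate(1, -90)): [θ0=270°, θ1=270°, θ2=270°]
step 2 (rotate(0, 90)): [θ0=0°, θ1=270°, θ2=270°]
no 1-step plan works, so 2 is optimal.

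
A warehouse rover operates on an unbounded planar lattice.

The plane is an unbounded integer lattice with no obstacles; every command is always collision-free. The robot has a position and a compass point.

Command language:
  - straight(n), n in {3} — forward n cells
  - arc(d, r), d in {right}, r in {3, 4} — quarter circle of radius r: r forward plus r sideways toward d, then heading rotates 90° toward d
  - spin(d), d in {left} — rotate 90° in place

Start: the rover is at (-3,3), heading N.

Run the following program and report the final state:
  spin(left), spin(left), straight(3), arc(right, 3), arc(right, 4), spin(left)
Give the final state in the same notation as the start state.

begin: at (-3,3), heading N
t=1 spin(left) ⇒ at (-3,3), heading W
t=2 spin(left) ⇒ at (-3,3), heading S
t=3 straight(3) ⇒ at (-3,0), heading S
t=4 arc(right, 3) ⇒ at (-6,-3), heading W
t=5 arc(right, 4) ⇒ at (-10,1), heading N
t=6 spin(left) ⇒ at (-10,1), heading W

at (-10,1), heading W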